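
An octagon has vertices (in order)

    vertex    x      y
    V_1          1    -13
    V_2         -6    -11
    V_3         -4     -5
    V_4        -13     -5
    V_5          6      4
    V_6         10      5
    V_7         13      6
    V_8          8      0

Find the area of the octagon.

Apply the shoelace formula: 2A = Σ (x_i·y_{i+1} − x_{i+1}·y_i), indices taken mod 8.
Σ = (-89) + (-14) + (-45) + (-22) + (-10) + (-5) + (-48) + (-104) = -337
Area = |Σ|/2 = 168.5.

168.5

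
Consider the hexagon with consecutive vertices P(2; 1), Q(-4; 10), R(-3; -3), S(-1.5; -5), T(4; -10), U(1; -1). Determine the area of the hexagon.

60.25

Apply the shoelace (surveyor's) formula: 2A = Σ (x_i·y_{i+1} − x_{i+1}·y_i), indices taken mod 6.
Σ = (24) + (42) + (10.5) + (35) + (6) + (3) = 120.5
Area = |Σ|/2 = 60.25.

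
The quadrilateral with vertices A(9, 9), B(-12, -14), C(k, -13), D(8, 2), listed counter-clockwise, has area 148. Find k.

The doubled signed area Σ (x_i y_{i+1} − x_{i+1} y_i) is linear in k.
With k=0 it equals 296; the coefficient of k is 16 (from the two edges through C).
So 16·k + 296 = 2·148 = 296 ⇒ k = 0.

0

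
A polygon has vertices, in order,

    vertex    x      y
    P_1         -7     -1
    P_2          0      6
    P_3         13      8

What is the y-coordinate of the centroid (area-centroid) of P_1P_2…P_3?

13/3

Apply the shoelace formula. First the cross-terms c_i = x_i·y_{i+1} − x_{i+1}·y_i:
  -42, -78, 43  ⇒  2A = -77, A = -38.5.
Then Σ (y_i + y_{i+1})·c_i = -1001, so ȳ = -1001 / (6·(-38.5)) = 13/3.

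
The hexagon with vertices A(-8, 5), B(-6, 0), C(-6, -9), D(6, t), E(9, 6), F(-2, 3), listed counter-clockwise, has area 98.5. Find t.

The doubled signed area Σ (x_i y_{i+1} − x_{i+1} y_i) is linear in t.
With t=0 it equals 227; the coefficient of t is -15 (from the two edges through D).
So -15·t + 227 = 2·98.5 = 197 ⇒ t = 2.

2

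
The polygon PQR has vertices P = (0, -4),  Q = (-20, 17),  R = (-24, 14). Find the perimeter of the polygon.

64

|PQ| = √((-20)² + (21)²) = √841 = 29
|QR| = √((-4)² + (-3)²) = √25 = 5
|RP| = √((24)² + (-18)²) = √900 = 30
Perimeter = 29 + 5 + 30 = 64.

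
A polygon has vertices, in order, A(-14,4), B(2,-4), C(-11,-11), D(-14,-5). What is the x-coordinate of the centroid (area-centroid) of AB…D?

-223/27

Apply the shoelace formula. First the cross-terms c_i = x_i·y_{i+1} − x_{i+1}·y_i:
  48, -66, -99, -126  ⇒  2A = -243, A = -121.5.
Then Σ (x_i + x_{i+1})·c_i = 6021, so x̄ = 6021 / (6·(-121.5)) = -223/27.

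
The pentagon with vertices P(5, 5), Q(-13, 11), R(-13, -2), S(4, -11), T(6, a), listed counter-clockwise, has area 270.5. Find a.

-5

The doubled signed area Σ (x_i y_{i+1} − x_{i+1} y_i) is linear in a.
With a=0 it equals 536; the coefficient of a is -1 (from the two edges through T).
So -1·a + 536 = 2·270.5 = 541 ⇒ a = -5.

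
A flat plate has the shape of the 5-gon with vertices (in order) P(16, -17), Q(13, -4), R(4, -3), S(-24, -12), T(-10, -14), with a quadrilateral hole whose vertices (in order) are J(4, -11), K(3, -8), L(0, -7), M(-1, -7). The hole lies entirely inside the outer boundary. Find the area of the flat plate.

Outer boundary:
Apply the shoelace formula: 2A = Σ (x_i·y_{i+1} − x_{i+1}·y_i), indices taken mod 5.
Σ = (157) + (-23) + (-120) + (216) + (394) = 624
Area = |Σ|/2 = 312.
Hole:
Apply Gauss's area formula: 2A = Σ (x_i·y_{i+1} − x_{i+1}·y_i), indices taken mod 4.
Σ = (1) + (-21) + (-7) + (39) = 12
Area = |Σ|/2 = 6.
Net area = 312 − 6 = 306.

306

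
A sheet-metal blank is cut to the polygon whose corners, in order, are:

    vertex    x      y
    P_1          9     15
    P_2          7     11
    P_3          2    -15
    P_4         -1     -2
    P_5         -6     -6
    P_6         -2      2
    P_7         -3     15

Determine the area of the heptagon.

193

Apply the shoelace formula: 2A = Σ (x_i·y_{i+1} − x_{i+1}·y_i), indices taken mod 7.
P_1→P_2: (9)(11) − (7)(15) = -6
P_2→P_3: (7)(-15) − (2)(11) = -127
P_3→P_4: (2)(-2) − (-1)(-15) = -19
P_4→P_5: (-1)(-6) − (-6)(-2) = -6
P_5→P_6: (-6)(2) − (-2)(-6) = -24
P_6→P_7: (-2)(15) − (-3)(2) = -24
P_7→P_1: (-3)(15) − (9)(15) = -180
Σ = -386
Area = |Σ|/2 = 193.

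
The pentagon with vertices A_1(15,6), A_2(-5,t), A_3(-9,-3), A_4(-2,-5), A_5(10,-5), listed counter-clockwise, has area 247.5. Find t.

Write out the shoelace sum; only the two edges meeting at A_2 involve t:
2·Area = [(15·t − (-5)·6) + ((-5)·(-3) − (-9)·t)] + 234
       = 24·t + 279 = 495
⇒ t = 9.

9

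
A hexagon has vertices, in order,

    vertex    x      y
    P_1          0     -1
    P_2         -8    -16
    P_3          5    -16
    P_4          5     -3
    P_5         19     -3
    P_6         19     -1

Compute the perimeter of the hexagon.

78

|P_1P_2| = √((-8)² + (-15)²) = √289 = 17
|P_2P_3| = √((13)² + (0)²) = √169 = 13
|P_3P_4| = √((0)² + (13)²) = √169 = 13
|P_4P_5| = √((14)² + (0)²) = √196 = 14
|P_5P_6| = √((0)² + (2)²) = √4 = 2
|P_6P_1| = √((-19)² + (0)²) = √361 = 19
Perimeter = 17 + 13 + 13 + 14 + 2 + 19 = 78.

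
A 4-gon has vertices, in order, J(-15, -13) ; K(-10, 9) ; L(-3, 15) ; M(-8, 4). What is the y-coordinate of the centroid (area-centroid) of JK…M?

329/87

Apply the shoelace (surveyor's) formula. First the cross-terms c_i = x_i·y_{i+1} − x_{i+1}·y_i:
  -265, -123, 108, 164  ⇒  2A = -116, A = -58.
Then Σ (y_i + y_{i+1})·c_i = -1316, so ȳ = -1316 / (6·(-58)) = 329/87.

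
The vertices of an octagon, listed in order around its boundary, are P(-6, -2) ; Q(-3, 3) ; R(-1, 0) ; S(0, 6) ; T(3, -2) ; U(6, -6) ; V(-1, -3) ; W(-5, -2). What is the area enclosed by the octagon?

Apply the shoelace formula: 2A = Σ (x_i·y_{i+1} − x_{i+1}·y_i), indices taken mod 8.
Σ = (-24) + (3) + (-6) + (-18) + (-6) + (-24) + (-13) + (-2) = -90
Area = |Σ|/2 = 45.

45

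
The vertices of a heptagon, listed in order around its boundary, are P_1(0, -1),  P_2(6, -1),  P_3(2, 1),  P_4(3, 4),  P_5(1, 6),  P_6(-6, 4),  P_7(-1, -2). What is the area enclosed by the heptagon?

45

Apply the surveyor's formula: 2A = Σ (x_i·y_{i+1} − x_{i+1}·y_i), indices taken mod 7.
Σ = (6) + (8) + (5) + (14) + (40) + (16) + (1) = 90
Area = |Σ|/2 = 45.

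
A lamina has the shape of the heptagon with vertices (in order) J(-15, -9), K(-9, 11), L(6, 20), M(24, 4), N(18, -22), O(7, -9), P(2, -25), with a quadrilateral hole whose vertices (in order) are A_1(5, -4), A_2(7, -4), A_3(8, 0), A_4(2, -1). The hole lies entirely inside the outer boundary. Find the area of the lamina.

1038.5

Outer boundary:
Σ = (-246) + (-246) + (-456) + (-600) + (-8) + (-157) + (-393) = -2106
Area = |Σ|/2 = 1053.
Hole:
Apply the shoelace (surveyor's) formula: 2A = Σ (x_i·y_{i+1} − x_{i+1}·y_i), indices taken mod 4.
Σ = (8) + (32) + (-8) + (-3) = 29
Area = |Σ|/2 = 14.5.
Net area = 1053 − 14.5 = 1038.5.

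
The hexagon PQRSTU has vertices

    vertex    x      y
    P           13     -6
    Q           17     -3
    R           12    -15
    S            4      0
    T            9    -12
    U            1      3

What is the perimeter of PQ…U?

80

|PQ| = √((4)² + (3)²) = √25 = 5
|QR| = √((-5)² + (-12)²) = √169 = 13
|RS| = √((-8)² + (15)²) = √289 = 17
|ST| = √((5)² + (-12)²) = √169 = 13
|TU| = √((-8)² + (15)²) = √289 = 17
|UP| = √((12)² + (-9)²) = √225 = 15
Perimeter = 5 + 13 + 17 + 13 + 17 + 15 = 80.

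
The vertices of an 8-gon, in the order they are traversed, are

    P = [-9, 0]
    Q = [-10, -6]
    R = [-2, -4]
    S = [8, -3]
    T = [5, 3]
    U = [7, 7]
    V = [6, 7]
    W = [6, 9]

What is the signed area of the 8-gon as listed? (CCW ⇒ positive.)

136.5

Σ = (54) + (28) + (38) + (39) + (14) + (7) + (12) + (81) = 273
Signed area = Σ/2 = 136.5 (positive ⇒ counter-clockwise traversal).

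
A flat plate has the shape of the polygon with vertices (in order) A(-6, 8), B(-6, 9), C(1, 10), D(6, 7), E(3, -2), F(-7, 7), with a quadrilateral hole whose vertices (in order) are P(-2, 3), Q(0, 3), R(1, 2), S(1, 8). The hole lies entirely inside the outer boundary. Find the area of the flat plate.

76

Outer boundary:
Apply the surveyor's formula: 2A = Σ (x_i·y_{i+1} − x_{i+1}·y_i), indices taken mod 6.
Cross-terms: -6, -69, -53, -33, 7, -14  ⇒  Σ = -168
Area = |Σ|/2 = 84.
Hole:
Apply the surveyor's formula: 2A = Σ (x_i·y_{i+1} − x_{i+1}·y_i), indices taken mod 4.
P→Q: (-2)(3) − (0)(3) = -6
Q→R: (0)(2) − (1)(3) = -3
R→S: (1)(8) − (1)(2) = 6
S→P: (1)(3) − (-2)(8) = 19
Σ = 16
Area = |Σ|/2 = 8.
Net area = 84 − 8 = 76.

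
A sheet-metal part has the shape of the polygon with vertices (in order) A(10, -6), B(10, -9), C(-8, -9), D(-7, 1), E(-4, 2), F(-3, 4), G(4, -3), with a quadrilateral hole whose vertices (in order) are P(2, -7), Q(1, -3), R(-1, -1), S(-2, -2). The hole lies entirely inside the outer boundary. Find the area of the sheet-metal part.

134.5

Outer boundary:
Apply the shoelace (surveyor's) formula: 2A = Σ (x_i·y_{i+1} − x_{i+1}·y_i), indices taken mod 7.
A→B: (10)(-9) − (10)(-6) = -30
B→C: (10)(-9) − (-8)(-9) = -162
C→D: (-8)(1) − (-7)(-9) = -71
D→E: (-7)(2) − (-4)(1) = -10
E→F: (-4)(4) − (-3)(2) = -10
F→G: (-3)(-3) − (4)(4) = -7
G→A: (4)(-6) − (10)(-3) = 6
Σ = -284
Area = |Σ|/2 = 142.
Hole:
Apply the shoelace (surveyor's) formula: 2A = Σ (x_i·y_{i+1} − x_{i+1}·y_i), indices taken mod 4.
Σ = (1) + (-4) + (0) + (18) = 15
Area = |Σ|/2 = 7.5.
Net area = 142 − 7.5 = 134.5.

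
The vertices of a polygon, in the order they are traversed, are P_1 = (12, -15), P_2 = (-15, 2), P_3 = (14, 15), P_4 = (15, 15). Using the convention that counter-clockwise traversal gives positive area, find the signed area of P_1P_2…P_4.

-437

Apply the shoelace formula: 2A = Σ (x_i·y_{i+1} − x_{i+1}·y_i), indices taken mod 4.
P_1→P_2: (12)(2) − (-15)(-15) = -201
P_2→P_3: (-15)(15) − (14)(2) = -253
P_3→P_4: (14)(15) − (15)(15) = -15
P_4→P_1: (15)(-15) − (12)(15) = -405
Σ = -874
Signed area = Σ/2 = -437 (negative ⇒ clockwise traversal).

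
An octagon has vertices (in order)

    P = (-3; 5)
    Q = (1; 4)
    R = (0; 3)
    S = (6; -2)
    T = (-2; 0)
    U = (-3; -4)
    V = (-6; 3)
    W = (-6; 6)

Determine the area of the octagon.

Cross-terms: -17, 3, -18, -4, 8, -33, -18, -12  ⇒  Σ = -91
Area = |Σ|/2 = 45.5.

45.5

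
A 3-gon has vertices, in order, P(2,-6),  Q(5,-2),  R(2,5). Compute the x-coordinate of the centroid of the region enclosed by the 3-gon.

Apply Gauss's area formula. First the cross-terms c_i = x_i·y_{i+1} − x_{i+1}·y_i:
  26, 29, -22  ⇒  2A = 33, A = 16.5.
Then Σ (x_i + x_{i+1})·c_i = 297, so x̄ = 297 / (6·16.5) = 3.

3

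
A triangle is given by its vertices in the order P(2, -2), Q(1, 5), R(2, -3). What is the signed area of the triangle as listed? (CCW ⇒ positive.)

0.5

Apply Gauss's area formula: 2A = Σ (x_i·y_{i+1} − x_{i+1}·y_i), indices taken mod 3.
Σ = (12) + (-13) + (2) = 1
Signed area = Σ/2 = 0.5 (positive ⇒ counter-clockwise traversal).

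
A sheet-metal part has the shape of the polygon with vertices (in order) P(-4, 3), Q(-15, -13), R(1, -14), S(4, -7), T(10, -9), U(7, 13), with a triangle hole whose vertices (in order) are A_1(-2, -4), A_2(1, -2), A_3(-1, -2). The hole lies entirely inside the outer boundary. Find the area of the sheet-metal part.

Outer boundary:
Cross-terms: 97, 223, 49, 34, 193, 73  ⇒  Σ = 669
Area = |Σ|/2 = 334.5.
Hole:
Apply Gauss's area formula: 2A = Σ (x_i·y_{i+1} − x_{i+1}·y_i), indices taken mod 3.
Cross-terms: 8, -4, 0  ⇒  Σ = 4
Area = |Σ|/2 = 2.
Net area = 334.5 − 2 = 332.5.

332.5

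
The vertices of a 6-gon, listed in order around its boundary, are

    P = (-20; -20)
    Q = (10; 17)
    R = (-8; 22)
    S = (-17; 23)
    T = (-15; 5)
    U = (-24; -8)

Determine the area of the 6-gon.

613

Apply the shoelace formula: 2A = Σ (x_i·y_{i+1} − x_{i+1}·y_i), indices taken mod 6.
Σ = (-140) + (356) + (190) + (260) + (240) + (320) = 1226
Area = |Σ|/2 = 613.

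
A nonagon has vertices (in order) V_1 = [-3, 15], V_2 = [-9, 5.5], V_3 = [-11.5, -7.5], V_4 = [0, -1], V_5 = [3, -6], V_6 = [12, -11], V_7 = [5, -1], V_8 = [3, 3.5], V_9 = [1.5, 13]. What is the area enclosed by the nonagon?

Cross-terms: 118.5, 130.75, 11.5, 3, 39, 43, 20.5, 33.75, 61.5  ⇒  Σ = 461.5
Area = |Σ|/2 = 230.75.

230.75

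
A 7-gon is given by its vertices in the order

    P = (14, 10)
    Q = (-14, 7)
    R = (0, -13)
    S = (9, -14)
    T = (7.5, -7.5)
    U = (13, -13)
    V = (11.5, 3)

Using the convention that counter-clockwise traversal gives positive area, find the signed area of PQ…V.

418

Apply the shoelace formula: 2A = Σ (x_i·y_{i+1} − x_{i+1}·y_i), indices taken mod 7.
Σ = (238) + (182) + (117) + (37.5) + (0) + (188.5) + (73) = 836
Signed area = Σ/2 = 418 (positive ⇒ counter-clockwise traversal).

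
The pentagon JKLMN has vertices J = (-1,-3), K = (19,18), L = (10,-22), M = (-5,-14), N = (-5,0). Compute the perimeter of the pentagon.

|JK| = √((20)² + (21)²) = √841 = 29
|KL| = √((-9)² + (-40)²) = √1681 = 41
|LM| = √((-15)² + (8)²) = √289 = 17
|MN| = √((0)² + (14)²) = √196 = 14
|NJ| = √((4)² + (-3)²) = √25 = 5
Perimeter = 29 + 41 + 17 + 14 + 5 = 106.

106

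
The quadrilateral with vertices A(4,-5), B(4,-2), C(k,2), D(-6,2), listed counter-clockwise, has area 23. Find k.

-2

Write out the shoelace sum; only the two edges meeting at C involve k:
2·Area = [(4·2 − k·(-2)) + (k·2 − (-6)·2)] + 34
       = 4·k + 54 = 46
⇒ k = -2.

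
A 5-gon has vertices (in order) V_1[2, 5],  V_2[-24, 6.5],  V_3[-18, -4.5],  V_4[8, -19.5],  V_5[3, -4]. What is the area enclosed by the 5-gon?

Apply Gauss's area formula: 2A = Σ (x_i·y_{i+1} − x_{i+1}·y_i), indices taken mod 5.
Σ = (133) + (225) + (387) + (26.5) + (23) = 794.5
Area = |Σ|/2 = 397.25.

397.25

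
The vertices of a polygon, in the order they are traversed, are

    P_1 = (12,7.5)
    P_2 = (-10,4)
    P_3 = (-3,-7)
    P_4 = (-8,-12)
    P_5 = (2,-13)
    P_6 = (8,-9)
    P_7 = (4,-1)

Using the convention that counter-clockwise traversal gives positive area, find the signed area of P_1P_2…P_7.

234.5

Apply the shoelace (surveyor's) formula: 2A = Σ (x_i·y_{i+1} − x_{i+1}·y_i), indices taken mod 7.
Σ = (123) + (82) + (-20) + (128) + (86) + (28) + (42) = 469
Signed area = Σ/2 = 234.5 (positive ⇒ counter-clockwise traversal).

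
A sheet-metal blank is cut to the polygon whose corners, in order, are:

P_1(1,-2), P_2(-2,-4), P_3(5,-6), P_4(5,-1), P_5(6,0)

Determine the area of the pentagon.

Apply the surveyor's formula: 2A = Σ (x_i·y_{i+1} − x_{i+1}·y_i), indices taken mod 5.
Cross-terms: -8, 32, 25, 6, -12  ⇒  Σ = 43
Area = |Σ|/2 = 21.5.

21.5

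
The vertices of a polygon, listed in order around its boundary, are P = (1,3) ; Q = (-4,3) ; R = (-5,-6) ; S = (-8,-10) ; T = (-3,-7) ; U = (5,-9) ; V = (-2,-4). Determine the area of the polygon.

Apply the shoelace (surveyor's) formula: 2A = Σ (x_i·y_{i+1} − x_{i+1}·y_i), indices taken mod 7.
Σ = (15) + (39) + (2) + (26) + (62) + (-38) + (-2) = 104
Area = |Σ|/2 = 52.

52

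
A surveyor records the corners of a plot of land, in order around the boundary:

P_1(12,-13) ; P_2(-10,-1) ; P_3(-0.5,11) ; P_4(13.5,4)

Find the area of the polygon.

313.25

P_1→P_2: (12)(-1) − (-10)(-13) = -142
P_2→P_3: (-10)(11) − (-0.5)(-1) = -110.5
P_3→P_4: (-0.5)(4) − (13.5)(11) = -150.5
P_4→P_1: (13.5)(-13) − (12)(4) = -223.5
Σ = -626.5
Area = |Σ|/2 = 313.25.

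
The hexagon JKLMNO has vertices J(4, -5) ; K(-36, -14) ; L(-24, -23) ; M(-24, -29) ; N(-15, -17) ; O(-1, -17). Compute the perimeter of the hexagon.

104

|JK| = √((-40)² + (-9)²) = √1681 = 41
|KL| = √((12)² + (-9)²) = √225 = 15
|LM| = √((0)² + (-6)²) = √36 = 6
|MN| = √((9)² + (12)²) = √225 = 15
|NO| = √((14)² + (0)²) = √196 = 14
|OJ| = √((5)² + (12)²) = √169 = 13
Perimeter = 41 + 15 + 6 + 15 + 14 + 13 = 104.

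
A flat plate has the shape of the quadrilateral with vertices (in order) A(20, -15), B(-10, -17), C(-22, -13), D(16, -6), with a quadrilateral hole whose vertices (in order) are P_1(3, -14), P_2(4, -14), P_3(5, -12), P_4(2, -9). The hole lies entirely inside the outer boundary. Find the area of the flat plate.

250

Outer boundary:
Σ = (-490) + (-244) + (340) + (-120) = -514
Area = |Σ|/2 = 257.
Hole:
Cross-terms: 14, 22, -21, -1  ⇒  Σ = 14
Area = |Σ|/2 = 7.
Net area = 257 − 7 = 250.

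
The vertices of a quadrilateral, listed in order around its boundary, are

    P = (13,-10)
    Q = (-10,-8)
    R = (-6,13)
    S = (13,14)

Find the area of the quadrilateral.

Apply the shoelace formula: 2A = Σ (x_i·y_{i+1} − x_{i+1}·y_i), indices taken mod 4.
Cross-terms: -204, -178, -253, -312  ⇒  Σ = -947
Area = |Σ|/2 = 473.5.

473.5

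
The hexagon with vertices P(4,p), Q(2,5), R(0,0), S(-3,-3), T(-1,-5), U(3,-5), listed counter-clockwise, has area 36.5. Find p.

1

The doubled signed area Σ (x_i y_{i+1} − x_{i+1} y_i) is linear in p.
With p=0 it equals 72; the coefficient of p is 1 (from the two edges through P).
So 1·p + 72 = 2·36.5 = 73 ⇒ p = 1.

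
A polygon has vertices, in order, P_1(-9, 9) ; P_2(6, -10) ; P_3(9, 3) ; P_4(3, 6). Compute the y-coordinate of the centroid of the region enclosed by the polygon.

Apply Gauss's area formula. First the cross-terms c_i = x_i·y_{i+1} − x_{i+1}·y_i:
  36, 108, 45, 81  ⇒  2A = 270, A = 135.
Then Σ (y_i + y_{i+1})·c_i = 828, so ȳ = 828 / (6·135) = 46/45.

46/45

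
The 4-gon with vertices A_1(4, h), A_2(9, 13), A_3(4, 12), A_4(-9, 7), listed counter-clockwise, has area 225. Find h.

The doubled signed area Σ (x_i y_{i+1} − x_{i+1} y_i) is linear in h.
With h=0 it equals 216; the coefficient of h is -18 (from the two edges through A_1).
So -18·h + 216 = 2·225 = 450 ⇒ h = -13.

-13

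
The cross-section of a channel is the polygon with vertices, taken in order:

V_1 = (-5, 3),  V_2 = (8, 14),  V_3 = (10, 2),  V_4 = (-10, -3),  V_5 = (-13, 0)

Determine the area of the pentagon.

Σ = (-94) + (-124) + (-10) + (-39) + (-39) = -306
Area = |Σ|/2 = 153.

153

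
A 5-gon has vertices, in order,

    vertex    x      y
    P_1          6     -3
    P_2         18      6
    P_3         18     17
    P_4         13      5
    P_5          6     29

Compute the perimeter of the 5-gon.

96

|P_1P_2| = √((12)² + (9)²) = √225 = 15
|P_2P_3| = √((0)² + (11)²) = √121 = 11
|P_3P_4| = √((-5)² + (-12)²) = √169 = 13
|P_4P_5| = √((-7)² + (24)²) = √625 = 25
|P_5P_1| = √((0)² + (-32)²) = √1024 = 32
Perimeter = 15 + 11 + 13 + 25 + 32 = 96.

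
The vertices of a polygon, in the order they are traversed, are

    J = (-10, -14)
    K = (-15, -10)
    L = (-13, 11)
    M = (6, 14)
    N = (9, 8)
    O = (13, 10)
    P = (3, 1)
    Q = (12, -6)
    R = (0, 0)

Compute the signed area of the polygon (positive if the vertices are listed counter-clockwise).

-396

Apply the shoelace formula: 2A = Σ (x_i·y_{i+1} − x_{i+1}·y_i), indices taken mod 9.
Cross-terms: -110, -295, -248, -78, -14, -17, -30, 0, 0  ⇒  Σ = -792
Signed area = Σ/2 = -396 (negative ⇒ clockwise traversal).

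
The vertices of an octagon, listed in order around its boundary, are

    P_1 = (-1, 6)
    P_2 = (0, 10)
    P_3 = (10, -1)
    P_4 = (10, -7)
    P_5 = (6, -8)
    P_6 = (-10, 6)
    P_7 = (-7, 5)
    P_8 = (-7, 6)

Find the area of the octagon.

151.5

Σ = (-10) + (-100) + (-60) + (-38) + (-44) + (-8) + (-7) + (-36) = -303
Area = |Σ|/2 = 151.5.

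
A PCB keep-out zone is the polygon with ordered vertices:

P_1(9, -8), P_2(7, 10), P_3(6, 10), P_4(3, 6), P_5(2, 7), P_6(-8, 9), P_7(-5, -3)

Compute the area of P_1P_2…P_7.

190.5

Apply the shoelace formula: 2A = Σ (x_i·y_{i+1} − x_{i+1}·y_i), indices taken mod 7.
Σ = (146) + (10) + (6) + (9) + (74) + (69) + (67) = 381
Area = |Σ|/2 = 190.5.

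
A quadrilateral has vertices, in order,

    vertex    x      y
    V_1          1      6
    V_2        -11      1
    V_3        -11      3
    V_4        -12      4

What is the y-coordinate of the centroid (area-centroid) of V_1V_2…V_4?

145/39

Apply Gauss's area formula. First the cross-terms c_i = x_i·y_{i+1} − x_{i+1}·y_i:
  67, -22, -8, -76  ⇒  2A = -39, A = -19.5.
Then Σ (y_i + y_{i+1})·c_i = -435, so ȳ = -435 / (6·(-19.5)) = 145/39.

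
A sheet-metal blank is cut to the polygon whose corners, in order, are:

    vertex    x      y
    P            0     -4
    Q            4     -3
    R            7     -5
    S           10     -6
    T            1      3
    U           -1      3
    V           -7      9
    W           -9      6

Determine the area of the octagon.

77

Apply the surveyor's formula: 2A = Σ (x_i·y_{i+1} − x_{i+1}·y_i), indices taken mod 8.
Cross-terms: 16, 1, 8, 36, 6, 12, 39, 36  ⇒  Σ = 154
Area = |Σ|/2 = 77.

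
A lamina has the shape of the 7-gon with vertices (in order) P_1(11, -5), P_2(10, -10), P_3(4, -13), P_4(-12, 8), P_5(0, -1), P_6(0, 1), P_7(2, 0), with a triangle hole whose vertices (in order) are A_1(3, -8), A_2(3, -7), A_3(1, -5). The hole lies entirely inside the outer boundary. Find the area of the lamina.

136

Outer boundary:
Apply the surveyor's formula: 2A = Σ (x_i·y_{i+1} − x_{i+1}·y_i), indices taken mod 7.
P_1→P_2: (11)(-10) − (10)(-5) = -60
P_2→P_3: (10)(-13) − (4)(-10) = -90
P_3→P_4: (4)(8) − (-12)(-13) = -124
P_4→P_5: (-12)(-1) − (0)(8) = 12
P_5→P_6: (0)(1) − (0)(-1) = 0
P_6→P_7: (0)(0) − (2)(1) = -2
P_7→P_1: (2)(-5) − (11)(0) = -10
Σ = -274
Area = |Σ|/2 = 137.
Hole:
Σ = (3) + (-8) + (7) = 2
Area = |Σ|/2 = 1.
Net area = 137 − 1 = 136.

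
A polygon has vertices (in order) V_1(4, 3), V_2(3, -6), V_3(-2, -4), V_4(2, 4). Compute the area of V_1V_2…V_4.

Σ = (-33) + (-24) + (0) + (-10) = -67
Area = |Σ|/2 = 33.5.

33.5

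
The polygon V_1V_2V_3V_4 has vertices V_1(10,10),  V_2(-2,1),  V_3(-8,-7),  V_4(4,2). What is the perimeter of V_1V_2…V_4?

|V_1V_2| = √((-12)² + (-9)²) = √225 = 15
|V_2V_3| = √((-6)² + (-8)²) = √100 = 10
|V_3V_4| = √((12)² + (9)²) = √225 = 15
|V_4V_1| = √((6)² + (8)²) = √100 = 10
Perimeter = 15 + 10 + 15 + 10 = 50.

50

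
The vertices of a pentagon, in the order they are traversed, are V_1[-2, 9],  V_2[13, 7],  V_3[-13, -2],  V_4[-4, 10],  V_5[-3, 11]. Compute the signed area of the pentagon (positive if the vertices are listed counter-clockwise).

-111.5

Apply the shoelace formula: 2A = Σ (x_i·y_{i+1} − x_{i+1}·y_i), indices taken mod 5.
Σ = (-131) + (65) + (-138) + (-14) + (-5) = -223
Signed area = Σ/2 = -111.5 (negative ⇒ clockwise traversal).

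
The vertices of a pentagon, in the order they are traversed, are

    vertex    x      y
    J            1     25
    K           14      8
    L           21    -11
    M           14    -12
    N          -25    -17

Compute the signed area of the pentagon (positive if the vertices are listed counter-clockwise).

Σ = (-342) + (-322) + (-98) + (-538) + (-608) = -1908
Signed area = Σ/2 = -954 (negative ⇒ clockwise traversal).

-954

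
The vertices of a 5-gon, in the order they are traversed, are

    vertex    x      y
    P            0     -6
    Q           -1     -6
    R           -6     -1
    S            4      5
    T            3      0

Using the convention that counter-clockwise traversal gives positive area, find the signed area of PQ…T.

-50

Apply Gauss's area formula: 2A = Σ (x_i·y_{i+1} − x_{i+1}·y_i), indices taken mod 5.
Σ = (-6) + (-35) + (-26) + (-15) + (-18) = -100
Signed area = Σ/2 = -50 (negative ⇒ clockwise traversal).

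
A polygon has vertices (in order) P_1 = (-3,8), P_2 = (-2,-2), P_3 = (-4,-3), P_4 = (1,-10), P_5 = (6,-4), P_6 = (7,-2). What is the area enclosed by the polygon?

Σ = (22) + (-2) + (43) + (56) + (16) + (50) = 185
Area = |Σ|/2 = 92.5.

92.5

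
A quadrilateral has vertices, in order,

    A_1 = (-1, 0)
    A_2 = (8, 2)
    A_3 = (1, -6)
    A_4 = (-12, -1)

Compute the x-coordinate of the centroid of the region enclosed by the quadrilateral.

-176/189

Apply the shoelace (surveyor's) formula. First the cross-terms c_i = x_i·y_{i+1} − x_{i+1}·y_i:
  -2, -50, -73, -1  ⇒  2A = -126, A = -63.
Then Σ (x_i + x_{i+1})·c_i = 352, so x̄ = 352 / (6·(-63)) = -176/189.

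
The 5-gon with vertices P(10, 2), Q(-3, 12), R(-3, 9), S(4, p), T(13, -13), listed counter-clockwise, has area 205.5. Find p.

The doubled signed area Σ (x_i y_{i+1} − x_{i+1} y_i) is linear in p.
With p=0 it equals 203; the coefficient of p is -16 (from the two edges through S).
So -16·p + 203 = 2·205.5 = 411 ⇒ p = -13.

-13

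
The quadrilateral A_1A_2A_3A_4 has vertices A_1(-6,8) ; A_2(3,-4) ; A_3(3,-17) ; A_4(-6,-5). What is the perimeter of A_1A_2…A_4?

56

|A_1A_2| = √((9)² + (-12)²) = √225 = 15
|A_2A_3| = √((0)² + (-13)²) = √169 = 13
|A_3A_4| = √((-9)² + (12)²) = √225 = 15
|A_4A_1| = √((0)² + (13)²) = √169 = 13
Perimeter = 15 + 13 + 15 + 13 = 56.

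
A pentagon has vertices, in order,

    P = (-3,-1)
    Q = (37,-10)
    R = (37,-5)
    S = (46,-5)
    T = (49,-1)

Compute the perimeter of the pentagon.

112

|PQ| = √((40)² + (-9)²) = √1681 = 41
|QR| = √((0)² + (5)²) = √25 = 5
|RS| = √((9)² + (0)²) = √81 = 9
|ST| = √((3)² + (4)²) = √25 = 5
|TP| = √((-52)² + (0)²) = √2704 = 52
Perimeter = 41 + 5 + 9 + 5 + 52 = 112.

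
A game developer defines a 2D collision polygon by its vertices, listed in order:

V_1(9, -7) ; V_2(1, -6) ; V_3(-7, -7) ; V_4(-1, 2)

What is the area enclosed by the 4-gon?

V_1→V_2: (9)(-6) − (1)(-7) = -47
V_2→V_3: (1)(-7) − (-7)(-6) = -49
V_3→V_4: (-7)(2) − (-1)(-7) = -21
V_4→V_1: (-1)(-7) − (9)(2) = -11
Σ = -128
Area = |Σ|/2 = 64.

64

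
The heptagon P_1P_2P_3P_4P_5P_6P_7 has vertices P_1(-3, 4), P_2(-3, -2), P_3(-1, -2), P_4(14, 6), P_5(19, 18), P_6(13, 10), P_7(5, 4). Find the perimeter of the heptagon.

|P_1P_2| = √((0)² + (-6)²) = √36 = 6
|P_2P_3| = √((2)² + (0)²) = √4 = 2
|P_3P_4| = √((15)² + (8)²) = √289 = 17
|P_4P_5| = √((5)² + (12)²) = √169 = 13
|P_5P_6| = √((-6)² + (-8)²) = √100 = 10
|P_6P_7| = √((-8)² + (-6)²) = √100 = 10
|P_7P_1| = √((-8)² + (0)²) = √64 = 8
Perimeter = 6 + 2 + 17 + 13 + 10 + 10 + 8 = 66.

66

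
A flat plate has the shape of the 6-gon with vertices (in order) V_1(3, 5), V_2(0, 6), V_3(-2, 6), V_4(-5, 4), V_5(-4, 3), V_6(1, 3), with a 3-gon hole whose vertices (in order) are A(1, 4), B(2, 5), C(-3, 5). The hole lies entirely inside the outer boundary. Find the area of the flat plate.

Outer boundary:
Apply the shoelace (surveyor's) formula: 2A = Σ (x_i·y_{i+1} − x_{i+1}·y_i), indices taken mod 6.
V_1→V_2: (3)(6) − (0)(5) = 18
V_2→V_3: (0)(6) − (-2)(6) = 12
V_3→V_4: (-2)(4) − (-5)(6) = 22
V_4→V_5: (-5)(3) − (-4)(4) = 1
V_5→V_6: (-4)(3) − (1)(3) = -15
V_6→V_1: (1)(5) − (3)(3) = -4
Σ = 34
Area = |Σ|/2 = 17.
Hole:
Cross-terms: -3, 25, -17  ⇒  Σ = 5
Area = |Σ|/2 = 2.5.
Net area = 17 − 2.5 = 14.5.

14.5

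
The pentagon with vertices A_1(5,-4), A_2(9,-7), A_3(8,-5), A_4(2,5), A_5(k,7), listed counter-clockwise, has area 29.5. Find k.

-2

Write out the shoelace sum; only the two edges meeting at A_5 involve k:
2·Area = [(2·7 − k·5) + (k·(-4) − 5·7)] + 62
       = -9·k + 41 = 59
⇒ k = -2.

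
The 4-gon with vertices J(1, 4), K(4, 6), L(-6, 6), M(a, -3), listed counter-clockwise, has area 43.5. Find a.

-8

The doubled signed area Σ (x_i y_{i+1} − x_{i+1} y_i) is linear in a.
With a=0 it equals 71; the coefficient of a is -2 (from the two edges through M).
So -2·a + 71 = 2·43.5 = 87 ⇒ a = -8.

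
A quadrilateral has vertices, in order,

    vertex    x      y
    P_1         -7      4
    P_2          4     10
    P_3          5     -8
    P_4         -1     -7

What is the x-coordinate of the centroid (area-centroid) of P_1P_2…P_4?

Apply the surveyor's formula. First the cross-terms c_i = x_i·y_{i+1} − x_{i+1}·y_i:
  -86, -82, -43, -53  ⇒  2A = -264, A = -132.
Then Σ (x_i + x_{i+1})·c_i = -228, so x̄ = -228 / (6·(-132)) = 19/66.

19/66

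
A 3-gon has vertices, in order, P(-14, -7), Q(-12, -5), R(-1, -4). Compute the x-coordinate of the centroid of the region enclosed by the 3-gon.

-9

Apply the surveyor's formula. First the cross-terms c_i = x_i·y_{i+1} − x_{i+1}·y_i:
  -14, 43, -49  ⇒  2A = -20, A = -10.
Then Σ (x_i + x_{i+1})·c_i = 540, so x̄ = 540 / (6·(-10)) = -9.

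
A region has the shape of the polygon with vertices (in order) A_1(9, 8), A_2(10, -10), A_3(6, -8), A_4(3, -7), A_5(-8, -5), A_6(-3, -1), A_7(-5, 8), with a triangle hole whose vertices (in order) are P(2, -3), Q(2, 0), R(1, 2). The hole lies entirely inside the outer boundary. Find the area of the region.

212

Outer boundary:
Apply Gauss's area formula: 2A = Σ (x_i·y_{i+1} − x_{i+1}·y_i), indices taken mod 7.
Σ = (-170) + (-20) + (-18) + (-71) + (-7) + (-29) + (-112) = -427
Area = |Σ|/2 = 213.5.
Hole:
Apply the shoelace (surveyor's) formula: 2A = Σ (x_i·y_{i+1} − x_{i+1}·y_i), indices taken mod 3.
Σ = (6) + (4) + (-7) = 3
Area = |Σ|/2 = 1.5.
Net area = 213.5 − 1.5 = 212.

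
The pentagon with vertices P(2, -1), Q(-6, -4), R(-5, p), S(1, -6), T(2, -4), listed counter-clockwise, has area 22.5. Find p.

-5

Write out the shoelace sum; only the two edges meeting at R involve p:
2·Area = [((-6)·p − (-5)·(-4)) + ((-5)·(-6) − 1·p)] + 0
       = -7·p + 10 = 45
⇒ p = -5.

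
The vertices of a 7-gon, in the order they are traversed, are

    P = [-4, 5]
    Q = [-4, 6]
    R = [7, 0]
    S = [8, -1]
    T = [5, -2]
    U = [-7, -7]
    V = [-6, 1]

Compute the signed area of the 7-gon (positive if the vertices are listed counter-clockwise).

P→Q: (-4)(6) − (-4)(5) = -4
Q→R: (-4)(0) − (7)(6) = -42
R→S: (7)(-1) − (8)(0) = -7
S→T: (8)(-2) − (5)(-1) = -11
T→U: (5)(-7) − (-7)(-2) = -49
U→V: (-7)(1) − (-6)(-7) = -49
V→P: (-6)(5) − (-4)(1) = -26
Σ = -188
Signed area = Σ/2 = -94 (negative ⇒ clockwise traversal).

-94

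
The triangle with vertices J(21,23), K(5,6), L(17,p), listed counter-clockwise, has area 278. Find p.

Write out the shoelace sum; only the two edges meeting at L involve p:
2·Area = [(5·p − 17·6) + (17·23 − 21·p)] + 11
       = -16·p + 300 = 556
⇒ p = -16.

-16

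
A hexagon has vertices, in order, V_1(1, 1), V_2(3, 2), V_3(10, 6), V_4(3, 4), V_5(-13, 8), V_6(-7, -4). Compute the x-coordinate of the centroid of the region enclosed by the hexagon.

-4.41

Apply Gauss's area formula. First the cross-terms c_i = x_i·y_{i+1} − x_{i+1}·y_i:
  -1, -2, 22, 76, 108, -3  ⇒  2A = 200, A = 100.
Then Σ (x_i + x_{i+1})·c_i = -2646, so x̄ = -2646 / (6·100) = -4.41.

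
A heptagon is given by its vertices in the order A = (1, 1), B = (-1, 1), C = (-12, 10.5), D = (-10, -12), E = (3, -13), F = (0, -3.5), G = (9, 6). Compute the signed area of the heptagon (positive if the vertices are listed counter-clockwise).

Apply Gauss's area formula: 2A = Σ (x_i·y_{i+1} − x_{i+1}·y_i), indices taken mod 7.
Σ = (2) + (1.5) + (249) + (166) + (-10.5) + (31.5) + (3) = 442.5
Signed area = Σ/2 = 221.25 (positive ⇒ counter-clockwise traversal).

221.25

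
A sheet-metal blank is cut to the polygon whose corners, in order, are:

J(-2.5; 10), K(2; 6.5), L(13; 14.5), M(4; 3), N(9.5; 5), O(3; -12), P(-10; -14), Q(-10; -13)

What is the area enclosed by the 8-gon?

276.375

Σ = (-36.25) + (-55.5) + (-19) + (-8.5) + (-129) + (-162) + (-10) + (-132.5) = -552.75
Area = |Σ|/2 = 276.375.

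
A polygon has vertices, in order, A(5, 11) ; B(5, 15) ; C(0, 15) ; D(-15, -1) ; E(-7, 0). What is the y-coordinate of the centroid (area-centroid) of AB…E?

1270/177

Apply the shoelace (surveyor's) formula. First the cross-terms c_i = x_i·y_{i+1} − x_{i+1}·y_i:
  20, 75, 225, -7, -77  ⇒  2A = 236, A = 118.
Then Σ (y_i + y_{i+1})·c_i = 5080, so ȳ = 5080 / (6·118) = 1270/177.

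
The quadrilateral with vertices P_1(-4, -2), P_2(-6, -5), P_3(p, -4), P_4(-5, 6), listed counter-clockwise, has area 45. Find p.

The doubled signed area Σ (x_i y_{i+1} − x_{i+1} y_i) is linear in p.
With p=0 it equals 46; the coefficient of p is 11 (from the two edges through P_3).
So 11·p + 46 = 2·45 = 90 ⇒ p = 4.

4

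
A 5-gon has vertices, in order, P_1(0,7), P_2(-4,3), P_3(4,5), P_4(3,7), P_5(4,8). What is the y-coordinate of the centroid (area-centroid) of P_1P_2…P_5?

Apply the shoelace (surveyor's) formula. First the cross-terms c_i = x_i·y_{i+1} − x_{i+1}·y_i:
  28, -32, 13, -4, 28  ⇒  2A = 33, A = 16.5.
Then Σ (y_i + y_{i+1})·c_i = 540, so ȳ = 540 / (6·16.5) = 60/11.

60/11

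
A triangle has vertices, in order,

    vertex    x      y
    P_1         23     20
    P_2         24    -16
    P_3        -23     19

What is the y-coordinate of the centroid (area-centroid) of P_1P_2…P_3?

23/3

Apply the surveyor's formula. First the cross-terms c_i = x_i·y_{i+1} − x_{i+1}·y_i:
  -848, 88, -897  ⇒  2A = -1657, A = -828.5.
Then Σ (y_i + y_{i+1})·c_i = -38111, so ȳ = -38111 / (6·(-828.5)) = 23/3.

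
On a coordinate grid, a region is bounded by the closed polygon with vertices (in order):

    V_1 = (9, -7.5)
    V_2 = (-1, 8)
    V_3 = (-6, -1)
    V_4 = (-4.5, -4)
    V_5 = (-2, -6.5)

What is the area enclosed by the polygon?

113.875

Apply Gauss's area formula: 2A = Σ (x_i·y_{i+1} − x_{i+1}·y_i), indices taken mod 5.
Cross-terms: 64.5, 49, 19.5, 21.25, 73.5  ⇒  Σ = 227.75
Area = |Σ|/2 = 113.875.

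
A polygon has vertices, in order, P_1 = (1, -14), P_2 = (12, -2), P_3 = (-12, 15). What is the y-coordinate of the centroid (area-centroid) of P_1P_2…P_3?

Apply the surveyor's formula. First the cross-terms c_i = x_i·y_{i+1} − x_{i+1}·y_i:
  166, 156, 153  ⇒  2A = 475, A = 237.5.
Then Σ (y_i + y_{i+1})·c_i = -475, so ȳ = -475 / (6·237.5) = -1/3.

-1/3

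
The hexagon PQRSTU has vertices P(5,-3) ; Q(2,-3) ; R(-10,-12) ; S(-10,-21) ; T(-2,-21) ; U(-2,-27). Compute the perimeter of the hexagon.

|PQ| = √((-3)² + (0)²) = √9 = 3
|QR| = √((-12)² + (-9)²) = √225 = 15
|RS| = √((0)² + (-9)²) = √81 = 9
|ST| = √((8)² + (0)²) = √64 = 8
|TU| = √((0)² + (-6)²) = √36 = 6
|UP| = √((7)² + (24)²) = √625 = 25
Perimeter = 3 + 15 + 9 + 8 + 6 + 25 = 66.

66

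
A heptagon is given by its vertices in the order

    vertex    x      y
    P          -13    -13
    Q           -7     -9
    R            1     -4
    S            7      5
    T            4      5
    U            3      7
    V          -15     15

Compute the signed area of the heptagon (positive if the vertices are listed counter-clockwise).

Apply the shoelace formula: 2A = Σ (x_i·y_{i+1} − x_{i+1}·y_i), indices taken mod 7.
P→Q: (-13)(-9) − (-7)(-13) = 26
Q→R: (-7)(-4) − (1)(-9) = 37
R→S: (1)(5) − (7)(-4) = 33
S→T: (7)(5) − (4)(5) = 15
T→U: (4)(7) − (3)(5) = 13
U→V: (3)(15) − (-15)(7) = 150
V→P: (-15)(-13) − (-13)(15) = 390
Σ = 664
Signed area = Σ/2 = 332 (positive ⇒ counter-clockwise traversal).

332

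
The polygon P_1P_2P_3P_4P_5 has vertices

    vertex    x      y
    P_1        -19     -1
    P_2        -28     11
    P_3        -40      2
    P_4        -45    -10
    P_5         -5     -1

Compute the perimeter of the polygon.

|P_1P_2| = √((-9)² + (12)²) = √225 = 15
|P_2P_3| = √((-12)² + (-9)²) = √225 = 15
|P_3P_4| = √((-5)² + (-12)²) = √169 = 13
|P_4P_5| = √((40)² + (9)²) = √1681 = 41
|P_5P_1| = √((-14)² + (0)²) = √196 = 14
Perimeter = 15 + 15 + 13 + 41 + 14 = 98.

98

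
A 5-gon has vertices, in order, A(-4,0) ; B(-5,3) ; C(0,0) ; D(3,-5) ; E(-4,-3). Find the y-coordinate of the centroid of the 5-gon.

-232/159

Apply Gauss's area formula. First the cross-terms c_i = x_i·y_{i+1} − x_{i+1}·y_i:
  -12, 0, 0, -29, -12  ⇒  2A = -53, A = -26.5.
Then Σ (y_i + y_{i+1})·c_i = 232, so ȳ = 232 / (6·(-26.5)) = -232/159.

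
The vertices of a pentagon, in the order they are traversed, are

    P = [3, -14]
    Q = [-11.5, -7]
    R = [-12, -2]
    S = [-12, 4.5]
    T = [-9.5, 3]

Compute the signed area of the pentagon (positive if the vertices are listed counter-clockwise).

Cross-terms: -182, -61, -78, 6.75, 124  ⇒  Σ = -190.25
Signed area = Σ/2 = -95.125 (negative ⇒ clockwise traversal).

-95.125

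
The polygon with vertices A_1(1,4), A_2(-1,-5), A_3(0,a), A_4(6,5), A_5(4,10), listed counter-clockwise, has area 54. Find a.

The doubled signed area Σ (x_i y_{i+1} − x_{i+1} y_i) is linear in a.
With a=0 it equals 45; the coefficient of a is -7 (from the two edges through A_3).
So -7·a + 45 = 2·54 = 108 ⇒ a = -9.

-9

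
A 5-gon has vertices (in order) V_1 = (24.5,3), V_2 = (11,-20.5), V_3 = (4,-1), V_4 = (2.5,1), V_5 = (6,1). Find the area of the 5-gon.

233.875

Cross-terms: -535.25, 71, 6.5, -3.5, -6.5  ⇒  Σ = -467.75
Area = |Σ|/2 = 233.875.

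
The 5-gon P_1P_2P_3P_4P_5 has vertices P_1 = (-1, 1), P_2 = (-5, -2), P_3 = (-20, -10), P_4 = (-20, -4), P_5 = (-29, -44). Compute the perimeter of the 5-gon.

122

|P_1P_2| = √((-4)² + (-3)²) = √25 = 5
|P_2P_3| = √((-15)² + (-8)²) = √289 = 17
|P_3P_4| = √((0)² + (6)²) = √36 = 6
|P_4P_5| = √((-9)² + (-40)²) = √1681 = 41
|P_5P_1| = √((28)² + (45)²) = √2809 = 53
Perimeter = 5 + 17 + 6 + 41 + 53 = 122.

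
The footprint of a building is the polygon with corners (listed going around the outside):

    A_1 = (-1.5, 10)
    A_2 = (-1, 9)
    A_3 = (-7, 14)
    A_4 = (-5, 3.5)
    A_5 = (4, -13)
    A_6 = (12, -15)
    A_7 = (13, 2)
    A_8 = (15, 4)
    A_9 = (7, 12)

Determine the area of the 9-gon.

Apply Gauss's area formula: 2A = Σ (x_i·y_{i+1} − x_{i+1}·y_i), indices taken mod 9.
Cross-terms: -3.5, 49, 45.5, 51, 96, 219, 22, 152, 88  ⇒  Σ = 719
Area = |Σ|/2 = 359.5.

359.5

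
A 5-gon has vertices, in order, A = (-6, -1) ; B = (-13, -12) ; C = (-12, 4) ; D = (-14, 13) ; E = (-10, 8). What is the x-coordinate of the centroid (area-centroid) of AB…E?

-239/23

Apply the surveyor's formula. First the cross-terms c_i = x_i·y_{i+1} − x_{i+1}·y_i:
  59, -196, -100, 18, 58  ⇒  2A = -161, A = -80.5.
Then Σ (x_i + x_{i+1})·c_i = 5019, so x̄ = 5019 / (6·(-80.5)) = -239/23.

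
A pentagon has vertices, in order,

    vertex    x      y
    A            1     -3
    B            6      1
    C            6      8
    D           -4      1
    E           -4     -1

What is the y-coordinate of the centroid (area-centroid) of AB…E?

1.75

Apply the surveyor's formula. First the cross-terms c_i = x_i·y_{i+1} − x_{i+1}·y_i:
  19, 42, 38, 8, 13  ⇒  2A = 120, A = 60.
Then Σ (y_i + y_{i+1})·c_i = 630, so ȳ = 630 / (6·60) = 1.75.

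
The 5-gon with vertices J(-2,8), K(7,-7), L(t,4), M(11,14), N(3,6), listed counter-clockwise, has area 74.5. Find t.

Write out the shoelace sum; only the two edges meeting at L involve t:
2·Area = [(7·4 − t·(-7)) + (t·14 − 11·4)] + 18
       = 21·t + 2 = 149
⇒ t = 7.

7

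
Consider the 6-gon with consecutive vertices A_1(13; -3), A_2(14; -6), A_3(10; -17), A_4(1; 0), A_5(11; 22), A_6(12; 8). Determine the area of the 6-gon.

Apply the surveyor's formula: 2A = Σ (x_i·y_{i+1} − x_{i+1}·y_i), indices taken mod 6.
Σ = (-36) + (-178) + (17) + (22) + (-176) + (-140) = -491
Area = |Σ|/2 = 245.5.

245.5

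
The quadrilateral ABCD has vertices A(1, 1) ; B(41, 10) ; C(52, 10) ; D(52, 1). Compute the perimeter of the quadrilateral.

112

|AB| = √((40)² + (9)²) = √1681 = 41
|BC| = √((11)² + (0)²) = √121 = 11
|CD| = √((0)² + (-9)²) = √81 = 9
|DA| = √((-51)² + (0)²) = √2601 = 51
Perimeter = 41 + 11 + 9 + 51 = 112.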